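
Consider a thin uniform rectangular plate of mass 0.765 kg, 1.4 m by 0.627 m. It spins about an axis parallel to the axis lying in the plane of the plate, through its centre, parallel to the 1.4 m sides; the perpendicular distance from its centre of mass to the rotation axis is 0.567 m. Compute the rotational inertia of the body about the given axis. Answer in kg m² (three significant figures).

I_cm = (1/12)Mb² = (1/12)(0.765)(0.627)² = 0.025062 kg m²; centre at d = 0.567 m, so the parallel axis theorem gives I = 0.025062 + (0.765)(0.567)² = 0.271 kg m².

0.271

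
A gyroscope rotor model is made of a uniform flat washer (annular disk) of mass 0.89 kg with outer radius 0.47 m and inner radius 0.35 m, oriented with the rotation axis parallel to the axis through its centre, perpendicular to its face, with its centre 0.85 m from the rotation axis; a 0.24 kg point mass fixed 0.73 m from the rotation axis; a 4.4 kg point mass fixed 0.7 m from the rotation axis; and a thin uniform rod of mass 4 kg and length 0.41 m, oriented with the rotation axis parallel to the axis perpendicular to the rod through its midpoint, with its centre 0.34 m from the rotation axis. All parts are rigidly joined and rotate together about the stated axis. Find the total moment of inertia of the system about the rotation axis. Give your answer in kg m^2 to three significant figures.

3.60

Annular disk: I_cm = (1/2)M(R²+r²) = (1/2)(0.89)[(0.47)² + (0.35)²] = 0.15281 kg m^2; centre at d = 0.85 m, so the parallel axis theorem gives I = 0.15281 + (0.89)(0.85)² = 0.79584 kg m^2.
Point mass: I_cm = 0; centre at d = 0.73 m, so the parallel axis theorem gives I = 0 + (0.24)(0.73)² = 0.1279 kg m^2.
Point mass: I_cm = 0; centre at d = 0.7 m, so the parallel axis theorem gives I = 0 + (4.4)(0.7)² = 2.156 kg m^2.
Thin rod: I_cm = (1/12)ML² = (1/12)(4)(0.41)² = 0.056033 kg m^2; centre at d = 0.34 m, so the parallel axis theorem gives I = 0.056033 + (4)(0.34)² = 0.51843 kg m^2.
Total I = 0.79584 + 0.1279 + 2.156 + 0.51843 = 3.5982 kg m^2.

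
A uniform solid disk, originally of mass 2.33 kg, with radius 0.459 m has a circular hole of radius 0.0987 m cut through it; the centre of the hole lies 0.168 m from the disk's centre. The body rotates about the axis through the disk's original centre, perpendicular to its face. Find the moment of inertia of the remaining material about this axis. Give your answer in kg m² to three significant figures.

Unpierced body about its centre: I₀ = (1/2)MR² = (1/2)(2.33)(0.459)² = 0.24544 kg m².
The removed disk has mass m = M·(r/R)² = (2.33)(0.0987/0.459)² = 0.10774 kg (same uniform areal density).
Its moment of inertia about the rotation axis (parallel-axis theorem): I_hole = (1/2)mr² + md² = (1/2)(0.10774)(0.0987)² + (0.10774)(0.168)² = 0.0035655 kg m².
Treating the hole as negative mass, I = I₀ − I_hole = 0.24544 − 0.0035655 = 0.24188 kg m².

0.242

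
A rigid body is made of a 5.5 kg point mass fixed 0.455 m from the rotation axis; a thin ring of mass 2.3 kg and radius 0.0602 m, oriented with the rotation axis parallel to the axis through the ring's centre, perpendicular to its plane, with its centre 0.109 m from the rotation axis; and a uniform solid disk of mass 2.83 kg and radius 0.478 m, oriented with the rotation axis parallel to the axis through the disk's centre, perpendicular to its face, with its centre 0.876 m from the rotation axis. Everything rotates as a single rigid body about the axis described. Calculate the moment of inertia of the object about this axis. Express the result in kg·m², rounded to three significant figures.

Point mass: I_cm = 0; centre at d = 0.455 m, so the parallel axis theorem gives I = 0 + (5.5)(0.455)² = 1.1386 kg·m².
Thin ring: I_cm = MR² = (2.3)(0.0602)² = 0.0083353 kg·m²; centre at d = 0.109 m, so the parallel axis theorem gives I = 0.0083353 + (2.3)(0.109)² = 0.035662 kg·m².
Solid disk: I_cm = (1/2)MR² = (1/2)(2.83)(0.478)² = 0.3233 kg·m²; centre at d = 0.876 m, so the parallel axis theorem gives I = 0.3233 + (2.83)(0.876)² = 2.495 kg·m².
Total I = 1.1386 + 0.035662 + 2.495 = 3.6693 kg·m².

3.67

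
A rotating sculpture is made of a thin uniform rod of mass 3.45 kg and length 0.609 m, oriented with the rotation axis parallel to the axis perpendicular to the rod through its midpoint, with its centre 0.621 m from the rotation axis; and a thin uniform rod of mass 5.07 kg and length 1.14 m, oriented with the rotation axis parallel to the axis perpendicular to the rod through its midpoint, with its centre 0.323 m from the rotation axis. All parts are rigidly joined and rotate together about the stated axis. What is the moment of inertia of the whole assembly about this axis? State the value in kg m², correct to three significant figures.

2.52

Thin rod: I_cm = (1/12)ML² = (1/12)(3.45)(0.609)² = 0.10663 kg m²; centre at d = 0.621 m, so I = I_cm + Md² gives I = 0.10663 + (3.45)(0.621)² = 1.4371 kg m².
Thin rod: I_cm = (1/12)ML² = (1/12)(5.07)(1.14)² = 0.54908 kg m²; centre at d = 0.323 m, so I = I_cm + Md² gives I = 0.54908 + (5.07)(0.323)² = 1.078 kg m².
Total I = 1.4371 + 1.078 = 2.5151 kg m².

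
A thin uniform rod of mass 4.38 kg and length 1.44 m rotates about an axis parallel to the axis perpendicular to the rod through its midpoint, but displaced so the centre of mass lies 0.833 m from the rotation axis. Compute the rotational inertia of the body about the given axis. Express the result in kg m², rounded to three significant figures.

3.80

I_cm = (1/12)ML² = (1/12)(4.38)(1.44)² = 0.75686 kg m²; centre at d = 0.833 m, so the parallel axis theorem gives I = 0.75686 + (4.38)(0.833)² = 3.7961 kg m².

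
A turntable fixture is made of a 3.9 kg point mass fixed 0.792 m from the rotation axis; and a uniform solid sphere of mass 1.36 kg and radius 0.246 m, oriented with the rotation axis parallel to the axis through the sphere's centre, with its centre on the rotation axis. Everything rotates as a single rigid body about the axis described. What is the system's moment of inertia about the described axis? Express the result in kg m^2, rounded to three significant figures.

Point mass: I_cm = 0; centre at d = 0.792 m, so the parallel axis theorem gives I = 0 + (3.9)(0.792)² = 2.4463 kg m^2.
Solid sphere: I_cm = (2/5)MR² = (2/5)(1.36)(0.246)² = 0.032921 kg m^2; axis through the centre, so I = 0.032921 kg m^2.
Total I = 2.4463 + 0.032921 = 2.4793 kg m^2.

2.48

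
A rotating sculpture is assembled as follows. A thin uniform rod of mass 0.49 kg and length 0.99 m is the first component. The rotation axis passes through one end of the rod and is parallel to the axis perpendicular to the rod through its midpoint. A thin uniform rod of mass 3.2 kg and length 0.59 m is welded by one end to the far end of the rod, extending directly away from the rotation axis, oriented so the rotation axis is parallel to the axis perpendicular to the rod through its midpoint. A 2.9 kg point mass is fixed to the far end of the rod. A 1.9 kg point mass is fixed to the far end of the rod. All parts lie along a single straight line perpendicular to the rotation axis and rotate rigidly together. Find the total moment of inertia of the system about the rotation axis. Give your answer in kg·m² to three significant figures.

17.5

Thin rod: I_cm = (1/12)ML² = (1/12)(0.49)(0.99)² = 0.040021 kg·m²; centre at d = 0.495 m, so the parallel axis theorem gives I = 0.040021 + (0.49)(0.495)² = 0.16008 kg·m².
Thin rod: I_cm = (1/12)ML² = (1/12)(3.2)(0.59)² = 0.092827 kg·m²; centre at d = 0.495 + 0.495 + 0.295 = 1.285 m, so the parallel axis theorem gives I = 0.092827 + (3.2)(1.285)² = 5.3767 kg·m².
Point mass: I_cm = 0; centre at d = 0.495 + 0.495 + 0.295 + 0.295 = 1.58 m, so the parallel axis theorem gives I = 0 + (2.9)(1.58)² = 7.2396 kg·m².
Point mass: I_cm = 0; centre at d = 0.495 + 0.495 + 0.295 + 0.295 = 1.58 m, so the parallel axis theorem gives I = 0 + (1.9)(1.58)² = 4.7432 kg·m².
Total I = 0.16008 + 5.3767 + 7.2396 + 4.7432 = 17.52 kg·m².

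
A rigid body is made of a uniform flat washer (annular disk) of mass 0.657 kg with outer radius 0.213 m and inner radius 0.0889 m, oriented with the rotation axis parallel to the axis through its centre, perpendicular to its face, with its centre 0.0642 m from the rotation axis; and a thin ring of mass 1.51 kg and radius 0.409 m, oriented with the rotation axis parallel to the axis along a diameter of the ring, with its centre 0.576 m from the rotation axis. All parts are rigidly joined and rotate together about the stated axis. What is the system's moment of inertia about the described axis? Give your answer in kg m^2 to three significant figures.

Annular disk: I_cm = (1/2)M(R²+r²) = (1/2)(0.657)[(0.213)² + (0.0889)²] = 0.0175 kg m^2; centre at d = 0.0642 m, so the parallel axis theorem gives I = 0.0175 + (0.657)(0.0642)² = 0.020208 kg m^2.
Thin ring: I_cm = (1/2)MR² = (1/2)(1.51)(0.409)² = 0.1263 kg m^2; centre at d = 0.576 m, so the parallel axis theorem gives I = 0.1263 + (1.51)(0.576)² = 0.62728 kg m^2.
Total I = 0.020208 + 0.62728 = 0.64749 kg m^2.

0.647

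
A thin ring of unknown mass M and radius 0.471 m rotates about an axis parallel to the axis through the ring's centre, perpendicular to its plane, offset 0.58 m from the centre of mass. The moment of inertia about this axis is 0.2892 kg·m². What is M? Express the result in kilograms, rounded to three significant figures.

I = I_cm + Md² = MR² + Md² = M·[1·(0.471)² + (0.58)²] = M·0.55824.
So M = 0.2892 / 0.55824 = 0.51806 kg.

0.518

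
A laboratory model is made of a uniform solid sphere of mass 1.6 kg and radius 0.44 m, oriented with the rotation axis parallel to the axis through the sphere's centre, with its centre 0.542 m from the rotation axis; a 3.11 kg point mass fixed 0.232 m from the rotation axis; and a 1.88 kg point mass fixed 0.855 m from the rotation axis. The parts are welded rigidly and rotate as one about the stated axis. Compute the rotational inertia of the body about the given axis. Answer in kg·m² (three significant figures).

2.14

Solid sphere: I_cm = (2/5)MR² = (2/5)(1.6)(0.44)² = 0.1239 kg·m²; centre at d = 0.542 m, so the parallel axis theorem gives I = 0.1239 + (1.6)(0.542)² = 0.59393 kg·m².
Point mass: I_cm = 0; centre at d = 0.232 m, so the parallel axis theorem gives I = 0 + (3.11)(0.232)² = 0.16739 kg·m².
Point mass: I_cm = 0; centre at d = 0.855 m, so the parallel axis theorem gives I = 0 + (1.88)(0.855)² = 1.3743 kg·m².
Total I = 0.59393 + 0.16739 + 1.3743 = 2.1356 kg·m².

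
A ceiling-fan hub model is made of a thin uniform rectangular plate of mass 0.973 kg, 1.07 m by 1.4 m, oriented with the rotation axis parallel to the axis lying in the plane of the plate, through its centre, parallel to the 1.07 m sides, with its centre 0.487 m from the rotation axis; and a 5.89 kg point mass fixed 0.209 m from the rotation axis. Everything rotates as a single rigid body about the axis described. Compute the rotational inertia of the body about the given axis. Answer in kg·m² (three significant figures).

Rectangular plate: I_cm = (1/12)Mb² = (1/12)(0.973)(1.4)² = 0.15892 kg·m²; centre at d = 0.487 m, so the parallel axis theorem gives I = 0.15892 + (0.973)(0.487)² = 0.38969 kg·m².
Point mass: I_cm = 0; centre at d = 0.209 m, so the parallel axis theorem gives I = 0 + (5.89)(0.209)² = 0.25728 kg·m².
Total I = 0.38969 + 0.25728 = 0.64697 kg·m².

0.647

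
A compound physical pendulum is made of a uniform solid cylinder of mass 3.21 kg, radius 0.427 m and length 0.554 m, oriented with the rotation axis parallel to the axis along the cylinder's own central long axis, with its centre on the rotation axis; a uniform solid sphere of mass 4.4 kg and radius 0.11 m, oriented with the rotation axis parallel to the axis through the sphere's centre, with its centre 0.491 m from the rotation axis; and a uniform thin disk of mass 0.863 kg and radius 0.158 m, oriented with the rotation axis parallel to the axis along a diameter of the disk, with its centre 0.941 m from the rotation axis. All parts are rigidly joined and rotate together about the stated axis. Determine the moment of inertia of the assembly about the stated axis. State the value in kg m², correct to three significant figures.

Solid cylinder: I_cm = (1/2)MR² = (1/2)(3.21)(0.427)² = 0.29264 kg m²; axis through the centre, so I = 0.29264 kg m².
Solid sphere: I_cm = (2/5)MR² = (2/5)(4.4)(0.11)² = 0.021296 kg m²; centre at d = 0.491 m, so the parallel axis theorem gives I = 0.021296 + (4.4)(0.491)² = 1.0821 kg m².
Thin disk: I_cm = (1/4)MR² = (1/4)(0.863)(0.158)² = 0.005386 kg m²; centre at d = 0.941 m, so the parallel axis theorem gives I = 0.005386 + (0.863)(0.941)² = 0.76956 kg m².
Total I = 0.29264 + 1.0821 + 0.76956 = 2.1442 kg m².

2.14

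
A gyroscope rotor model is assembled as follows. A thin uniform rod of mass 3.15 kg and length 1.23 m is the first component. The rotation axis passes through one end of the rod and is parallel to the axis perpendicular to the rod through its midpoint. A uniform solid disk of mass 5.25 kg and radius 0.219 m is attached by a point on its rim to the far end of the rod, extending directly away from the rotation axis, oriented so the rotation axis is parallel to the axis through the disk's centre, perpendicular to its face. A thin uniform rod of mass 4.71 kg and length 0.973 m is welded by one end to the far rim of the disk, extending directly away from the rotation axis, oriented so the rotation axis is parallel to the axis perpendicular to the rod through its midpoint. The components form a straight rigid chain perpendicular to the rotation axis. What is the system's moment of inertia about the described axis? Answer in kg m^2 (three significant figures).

35.0

Thin rod: I_cm = (1/12)ML² = (1/12)(3.15)(1.23)² = 0.39714 kg m^2; centre at d = 0.615 m, so I = I_cm + Md² gives I = 0.39714 + (3.15)(0.615)² = 1.5885 kg m^2.
Solid disk: I_cm = (1/2)MR² = (1/2)(5.25)(0.219)² = 0.1259 kg m^2; centre at d = 0.615 + 0.615 + 0.219 = 1.449 m, so I = I_cm + Md² gives I = 0.1259 + (5.25)(1.449)² = 11.149 kg m^2.
Thin rod: I_cm = (1/12)ML² = (1/12)(4.71)(0.973)² = 0.37159 kg m^2; centre at d = 0.615 + 0.615 + 0.219 + 0.219 + 0.4865 = 2.1545 m, so I = I_cm + Md² gives I = 0.37159 + (4.71)(2.1545)² = 22.235 kg m^2.
Total I = 1.5885 + 11.149 + 22.235 = 34.972 kg m^2.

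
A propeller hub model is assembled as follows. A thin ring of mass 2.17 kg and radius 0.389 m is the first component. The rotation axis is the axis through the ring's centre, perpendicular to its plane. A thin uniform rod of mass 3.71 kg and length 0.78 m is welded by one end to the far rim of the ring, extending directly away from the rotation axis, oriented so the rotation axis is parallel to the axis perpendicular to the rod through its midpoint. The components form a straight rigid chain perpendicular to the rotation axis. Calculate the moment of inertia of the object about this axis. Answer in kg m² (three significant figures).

Thin ring: I_cm = MR² = (2.17)(0.389)² = 0.32837 kg m²; axis through the centre, so I = 0.32837 kg m².
Thin rod: I_cm = (1/12)ML² = (1/12)(3.71)(0.78)² = 0.1881 kg m²; centre at d = 0.389 + 0.39 = 0.779 m, so the parallel axis theorem gives I = 0.1881 + (3.71)(0.779)² = 2.4395 kg m².
Total I = 0.32837 + 2.4395 = 2.7678 kg m².

2.77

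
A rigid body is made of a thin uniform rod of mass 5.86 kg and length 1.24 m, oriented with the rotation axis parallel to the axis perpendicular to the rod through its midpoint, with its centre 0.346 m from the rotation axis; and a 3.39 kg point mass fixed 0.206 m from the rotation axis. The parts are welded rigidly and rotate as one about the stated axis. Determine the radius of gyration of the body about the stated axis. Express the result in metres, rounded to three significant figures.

0.415

Thin rod: I_cm = (1/12)ML² = (1/12)(5.86)(1.24)² = 0.75086 kg·m²; centre at d = 0.346 m, so the parallel axis theorem gives I = 0.75086 + (5.86)(0.346)² = 1.4524 kg·m².
Point mass: I_cm = 0; centre at d = 0.206 m, so the parallel axis theorem gives I = 0 + (3.39)(0.206)² = 0.14386 kg·m².
Total I = 1.5963 kg·m²; total mass M = 9.25 kg.
k = √(I/M) = √(1.5963/9.25) = 0.41541 m.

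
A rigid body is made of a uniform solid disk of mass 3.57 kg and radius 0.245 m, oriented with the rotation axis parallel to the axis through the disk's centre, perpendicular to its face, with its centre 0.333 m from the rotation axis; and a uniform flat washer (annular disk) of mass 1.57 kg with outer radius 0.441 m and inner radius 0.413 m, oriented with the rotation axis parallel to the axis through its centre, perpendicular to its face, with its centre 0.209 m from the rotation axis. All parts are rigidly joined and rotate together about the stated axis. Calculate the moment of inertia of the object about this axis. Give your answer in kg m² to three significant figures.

Solid disk: I_cm = (1/2)MR² = (1/2)(3.57)(0.245)² = 0.10714 kg m²; centre at d = 0.333 m, so the parallel axis theorem gives I = 0.10714 + (3.57)(0.333)² = 0.50302 kg m².
Annular disk: I_cm = (1/2)M(R²+r²) = (1/2)(1.57)[(0.441)² + (0.413)²] = 0.28656 kg m²; centre at d = 0.209 m, so the parallel axis theorem gives I = 0.28656 + (1.57)(0.209)² = 0.35514 kg m².
Total I = 0.50302 + 0.35514 = 0.85816 kg m².

0.858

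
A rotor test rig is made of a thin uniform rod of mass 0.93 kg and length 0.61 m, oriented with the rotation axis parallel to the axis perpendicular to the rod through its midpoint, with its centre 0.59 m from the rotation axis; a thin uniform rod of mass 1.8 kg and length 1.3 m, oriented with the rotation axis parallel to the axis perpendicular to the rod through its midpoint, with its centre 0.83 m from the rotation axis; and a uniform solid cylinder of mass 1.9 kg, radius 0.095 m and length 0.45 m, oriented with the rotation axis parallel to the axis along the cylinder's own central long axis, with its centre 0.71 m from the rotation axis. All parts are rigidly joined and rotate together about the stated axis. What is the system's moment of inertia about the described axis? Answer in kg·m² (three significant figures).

Thin rod: I_cm = (1/12)ML² = (1/12)(0.93)(0.61)² = 0.028838 kg·m²; centre at d = 0.59 m, so the parallel axis theorem gives I = 0.028838 + (0.93)(0.59)² = 0.35257 kg·m².
Thin rod: I_cm = (1/12)ML² = (1/12)(1.8)(1.3)² = 0.2535 kg·m²; centre at d = 0.83 m, so the parallel axis theorem gives I = 0.2535 + (1.8)(0.83)² = 1.4935 kg·m².
Solid cylinder: I_cm = (1/2)MR² = (1/2)(1.9)(0.095)² = 0.0085737 kg·m²; centre at d = 0.71 m, so the parallel axis theorem gives I = 0.0085737 + (1.9)(0.71)² = 0.96636 kg·m².
Total I = 0.35257 + 1.4935 + 0.96636 = 2.8125 kg·m².

2.81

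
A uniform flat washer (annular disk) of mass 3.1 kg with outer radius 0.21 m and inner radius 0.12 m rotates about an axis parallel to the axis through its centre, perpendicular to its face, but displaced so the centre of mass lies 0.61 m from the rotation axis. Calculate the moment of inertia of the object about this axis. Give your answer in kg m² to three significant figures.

1.24

I_cm = (1/2)M(R²+r²) = (1/2)(3.1)[(0.21)² + (0.12)²] = 0.090675 kg m²; centre at d = 0.61 m, so the parallel axis theorem gives I = 0.090675 + (3.1)(0.61)² = 1.2442 kg m².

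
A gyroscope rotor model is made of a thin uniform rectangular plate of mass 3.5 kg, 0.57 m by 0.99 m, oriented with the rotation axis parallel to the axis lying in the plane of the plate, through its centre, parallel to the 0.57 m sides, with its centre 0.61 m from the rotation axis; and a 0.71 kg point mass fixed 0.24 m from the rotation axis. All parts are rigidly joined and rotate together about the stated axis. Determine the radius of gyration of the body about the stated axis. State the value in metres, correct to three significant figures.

0.622

Rectangular plate: I_cm = (1/12)Mb² = (1/12)(3.5)(0.99)² = 0.28586 kg m²; centre at d = 0.61 m, so the parallel axis theorem gives I = 0.28586 + (3.5)(0.61)² = 1.5882 kg m².
Point mass: I_cm = 0; centre at d = 0.24 m, so the parallel axis theorem gives I = 0 + (0.71)(0.24)² = 0.040896 kg m².
Total I = 1.6291 kg m²; total mass M = 4.21 kg.
k = √(I/M) = √(1.6291/4.21) = 0.62206 m.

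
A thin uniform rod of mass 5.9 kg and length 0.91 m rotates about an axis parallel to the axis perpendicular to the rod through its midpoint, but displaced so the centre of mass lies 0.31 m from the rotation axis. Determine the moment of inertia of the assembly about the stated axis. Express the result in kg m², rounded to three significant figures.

I_cm = (1/12)ML² = (1/12)(5.9)(0.91)² = 0.40715 kg m²; centre at d = 0.31 m, so the parallel axis theorem gives I = 0.40715 + (5.9)(0.31)² = 0.97414 kg m².

0.974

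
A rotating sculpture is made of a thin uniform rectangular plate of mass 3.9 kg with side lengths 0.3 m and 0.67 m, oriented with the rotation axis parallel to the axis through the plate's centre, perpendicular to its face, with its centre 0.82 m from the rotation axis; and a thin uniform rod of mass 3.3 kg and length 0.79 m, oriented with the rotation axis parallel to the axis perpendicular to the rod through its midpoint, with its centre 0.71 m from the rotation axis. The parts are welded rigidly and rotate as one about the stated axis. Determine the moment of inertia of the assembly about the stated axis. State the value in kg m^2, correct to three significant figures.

4.63

Rectangular plate: I_cm = (1/12)M(a²+b²) = (1/12)(3.9)[(0.3)² + (0.67)²] = 0.17514 kg m^2; centre at d = 0.82 m, so I = I_cm + Md² gives I = 0.17514 + (3.9)(0.82)² = 2.7975 kg m^2.
Thin rod: I_cm = (1/12)ML² = (1/12)(3.3)(0.79)² = 0.17163 kg m^2; centre at d = 0.71 m, so I = I_cm + Md² gives I = 0.17163 + (3.3)(0.71)² = 1.8352 kg m^2.
Total I = 2.7975 + 1.8352 = 4.6327 kg m^2.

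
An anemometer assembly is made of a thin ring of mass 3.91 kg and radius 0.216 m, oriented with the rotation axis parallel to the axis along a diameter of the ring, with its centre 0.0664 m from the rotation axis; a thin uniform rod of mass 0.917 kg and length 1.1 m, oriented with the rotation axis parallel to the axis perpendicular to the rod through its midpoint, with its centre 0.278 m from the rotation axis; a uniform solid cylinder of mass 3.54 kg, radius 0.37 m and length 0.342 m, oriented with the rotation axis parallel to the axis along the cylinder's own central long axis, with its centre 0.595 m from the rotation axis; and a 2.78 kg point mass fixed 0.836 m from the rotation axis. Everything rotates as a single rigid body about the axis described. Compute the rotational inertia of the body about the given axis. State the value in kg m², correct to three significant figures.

Thin ring: I_cm = (1/2)MR² = (1/2)(3.91)(0.216)² = 0.091212 kg m²; centre at d = 0.0664 m, so I = I_cm + Md² gives I = 0.091212 + (3.91)(0.0664)² = 0.10845 kg m².
Thin rod: I_cm = (1/12)ML² = (1/12)(0.917)(1.1)² = 0.092464 kg m²; centre at d = 0.278 m, so I = I_cm + Md² gives I = 0.092464 + (0.917)(0.278)² = 0.16333 kg m².
Solid cylinder: I_cm = (1/2)MR² = (1/2)(3.54)(0.37)² = 0.24231 kg m²; centre at d = 0.595 m, so I = I_cm + Md² gives I = 0.24231 + (3.54)(0.595)² = 1.4956 kg m².
Point mass: I_cm = 0; centre at d = 0.836 m, so I = I_cm + Md² gives I = 0 + (2.78)(0.836)² = 1.9429 kg m².
Total I = 0.10845 + 0.16333 + 1.4956 + 1.9429 = 3.7103 kg m².

3.71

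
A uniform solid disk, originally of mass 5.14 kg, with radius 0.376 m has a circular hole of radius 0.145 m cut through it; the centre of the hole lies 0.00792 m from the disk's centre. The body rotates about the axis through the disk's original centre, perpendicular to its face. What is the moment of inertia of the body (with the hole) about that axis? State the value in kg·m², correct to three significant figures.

0.355

Unpierced body about its centre: I₀ = (1/2)MR² = (1/2)(5.14)(0.376)² = 0.36334 kg·m².
The removed disk has mass m = M·(r/R)² = (5.14)(0.145/0.376)² = 0.7644 kg (same uniform areal density).
Its moment of inertia about the rotation axis (parallel-axis theorem): I_hole = (1/2)mr² + md² = (1/2)(0.7644)(0.145)² + (0.7644)(0.00792)² = 0.0080838 kg·m².
Treating the hole as negative mass, I = I₀ − I_hole = 0.36334 − 0.0080838 = 0.35525 kg·m².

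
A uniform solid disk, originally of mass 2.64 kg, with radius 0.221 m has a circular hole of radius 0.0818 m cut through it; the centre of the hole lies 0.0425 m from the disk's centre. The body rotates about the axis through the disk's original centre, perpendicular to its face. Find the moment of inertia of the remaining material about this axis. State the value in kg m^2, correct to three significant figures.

0.0626

Unpierced body about its centre: I₀ = (1/2)MR² = (1/2)(2.64)(0.221)² = 0.06447 kg m^2.
The removed disk has mass m = M·(r/R)² = (2.64)(0.0818/0.221)² = 0.36168 kg (same uniform areal density).
Its moment of inertia about the rotation axis (parallel-axis theorem): I_hole = (1/2)mr² + md² = (1/2)(0.36168)(0.0818)² + (0.36168)(0.0425)² = 0.0018633 kg m^2.
Treating the hole as negative mass, I = I₀ − I_hole = 0.06447 − 0.0018633 = 0.062607 kg m^2.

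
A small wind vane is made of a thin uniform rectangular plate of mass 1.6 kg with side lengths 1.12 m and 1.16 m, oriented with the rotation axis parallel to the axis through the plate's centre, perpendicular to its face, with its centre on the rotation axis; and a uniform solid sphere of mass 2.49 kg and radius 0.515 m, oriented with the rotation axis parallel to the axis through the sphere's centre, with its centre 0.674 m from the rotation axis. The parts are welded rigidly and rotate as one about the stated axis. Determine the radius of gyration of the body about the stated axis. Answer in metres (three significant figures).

0.653

Rectangular plate: I_cm = (1/12)M(a²+b²) = (1/12)(1.6)[(1.12)² + (1.16)²] = 0.34667 kg m^2; axis through the centre, so I = 0.34667 kg m^2.
Solid sphere: I_cm = (2/5)MR² = (2/5)(2.49)(0.515)² = 0.26416 kg m^2; centre at d = 0.674 m, so the parallel axis theorem gives I = 0.26416 + (2.49)(0.674)² = 1.3953 kg m^2.
Total I = 1.742 kg m^2; total mass M = 4.09 kg.
k = √(I/M) = √(1.742/4.09) = 0.65262 m.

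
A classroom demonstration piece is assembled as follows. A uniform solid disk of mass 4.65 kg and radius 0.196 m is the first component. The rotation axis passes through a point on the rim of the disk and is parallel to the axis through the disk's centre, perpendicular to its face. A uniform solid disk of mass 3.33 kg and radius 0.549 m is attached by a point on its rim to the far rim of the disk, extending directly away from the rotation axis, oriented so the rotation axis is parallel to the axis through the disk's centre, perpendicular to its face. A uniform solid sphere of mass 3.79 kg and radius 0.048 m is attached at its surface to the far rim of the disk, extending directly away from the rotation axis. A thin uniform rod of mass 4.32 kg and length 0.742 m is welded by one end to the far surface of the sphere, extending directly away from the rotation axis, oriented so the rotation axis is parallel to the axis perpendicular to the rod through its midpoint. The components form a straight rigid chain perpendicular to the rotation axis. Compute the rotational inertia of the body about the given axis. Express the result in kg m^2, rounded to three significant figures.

29.4

Solid disk: I_cm = (1/2)MR² = (1/2)(4.65)(0.196)² = 0.089317 kg m^2; centre at d = 0.196 m, so I = I_cm + Md² gives I = 0.089317 + (4.65)(0.196)² = 0.26795 kg m^2.
Solid disk: I_cm = (1/2)MR² = (1/2)(3.33)(0.549)² = 0.50183 kg m^2; centre at d = 0.196 + 0.196 + 0.549 = 0.941 m, so I = I_cm + Md² gives I = 0.50183 + (3.33)(0.941)² = 3.4505 kg m^2.
Solid sphere: I_cm = (2/5)MR² = (2/5)(3.79)(0.048)² = 0.0034929 kg m^2; centre at d = 0.196 + 0.196 + 0.549 + 0.549 + 0.048 = 1.538 m, so I = I_cm + Md² gives I = 0.0034929 + (3.79)(1.538)² = 8.9685 kg m^2.
Thin rod: I_cm = (1/12)ML² = (1/12)(4.32)(0.742)² = 0.1982 kg m^2; centre at d = 0.196 + 0.196 + 0.549 + 0.549 + 0.048 + 0.048 + 0.371 = 1.957 m, so I = I_cm + Md² gives I = 0.1982 + (4.32)(1.957)² = 16.743 kg m^2.
Total I = 0.26795 + 3.4505 + 8.9685 + 16.743 = 29.43 kg m^2.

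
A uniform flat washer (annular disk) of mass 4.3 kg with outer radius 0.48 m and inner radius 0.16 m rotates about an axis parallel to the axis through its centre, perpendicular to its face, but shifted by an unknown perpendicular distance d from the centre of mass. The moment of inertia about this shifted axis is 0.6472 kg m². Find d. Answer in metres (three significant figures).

About the centre-of-mass axis, I_cm = (1/2)M(R²+r²) = (1/2)(4.3)[(0.48)² + (0.16)²] = 0.5504 kg m².
Parallel axis theorem: I = I_cm + Md², so Md² = 0.6472 − 0.5504 = 0.0968 kg m².
d = √(0.0968 / 4.3) = 0.15004 m.

0.150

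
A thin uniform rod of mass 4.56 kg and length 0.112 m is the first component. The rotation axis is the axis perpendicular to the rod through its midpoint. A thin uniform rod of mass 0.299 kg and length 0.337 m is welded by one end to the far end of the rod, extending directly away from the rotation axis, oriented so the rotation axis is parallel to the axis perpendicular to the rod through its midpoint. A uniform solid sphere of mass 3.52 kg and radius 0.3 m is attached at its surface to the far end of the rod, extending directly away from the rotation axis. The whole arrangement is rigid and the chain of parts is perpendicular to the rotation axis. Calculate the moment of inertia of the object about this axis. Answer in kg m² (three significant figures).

Thin rod: I_cm = (1/12)ML² = (1/12)(4.56)(0.112)² = 0.0047667 kg m²; axis through the centre, so I = 0.0047667 kg m².
Thin rod: I_cm = (1/12)ML² = (1/12)(0.299)(0.337)² = 0.0028298 kg m²; centre at d = 0.056 + 0.1685 = 0.2245 m, so I = I_cm + Md² gives I = 0.0028298 + (0.299)(0.2245)² = 0.017899 kg m².
Solid sphere: I_cm = (2/5)MR² = (2/5)(3.52)(0.3)² = 0.12672 kg m²; centre at d = 0.056 + 0.1685 + 0.1685 + 0.3 = 0.693 m, so I = I_cm + Md² gives I = 0.12672 + (3.52)(0.693)² = 1.8172 kg m².
Total I = 0.0047667 + 0.017899 + 1.8172 = 1.8399 kg m².

1.84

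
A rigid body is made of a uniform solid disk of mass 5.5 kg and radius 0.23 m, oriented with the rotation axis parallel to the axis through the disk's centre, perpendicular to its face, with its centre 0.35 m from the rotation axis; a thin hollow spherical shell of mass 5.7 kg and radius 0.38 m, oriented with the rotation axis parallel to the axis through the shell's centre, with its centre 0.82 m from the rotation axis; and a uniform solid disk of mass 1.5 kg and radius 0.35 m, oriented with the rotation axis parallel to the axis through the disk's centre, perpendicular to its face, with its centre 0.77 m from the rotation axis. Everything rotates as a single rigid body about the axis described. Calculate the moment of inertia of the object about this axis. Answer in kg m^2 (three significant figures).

6.18

Solid disk: I_cm = (1/2)MR² = (1/2)(5.5)(0.23)² = 0.14548 kg m^2; centre at d = 0.35 m, so the parallel axis theorem gives I = 0.14548 + (5.5)(0.35)² = 0.81922 kg m^2.
Spherical shell: I_cm = (2/3)MR² = (2/3)(5.7)(0.38)² = 0.54872 kg m^2; centre at d = 0.82 m, so the parallel axis theorem gives I = 0.54872 + (5.7)(0.82)² = 4.3814 kg m^2.
Solid disk: I_cm = (1/2)MR² = (1/2)(1.5)(0.35)² = 0.091875 kg m^2; centre at d = 0.77 m, so the parallel axis theorem gives I = 0.091875 + (1.5)(0.77)² = 0.98123 kg m^2.
Total I = 0.81922 + 4.3814 + 0.98123 = 6.1818 kg m^2.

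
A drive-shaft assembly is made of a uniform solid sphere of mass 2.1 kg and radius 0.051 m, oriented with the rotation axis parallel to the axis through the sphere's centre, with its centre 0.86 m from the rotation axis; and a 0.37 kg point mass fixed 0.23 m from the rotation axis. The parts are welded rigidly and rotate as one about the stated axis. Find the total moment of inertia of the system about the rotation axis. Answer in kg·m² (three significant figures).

1.57

Solid sphere: I_cm = (2/5)MR² = (2/5)(2.1)(0.051)² = 0.0021848 kg·m²; centre at d = 0.86 m, so I = I_cm + Md² gives I = 0.0021848 + (2.1)(0.86)² = 1.5553 kg·m².
Point mass: I_cm = 0; centre at d = 0.23 m, so I = I_cm + Md² gives I = 0 + (0.37)(0.23)² = 0.019573 kg·m².
Total I = 1.5553 + 0.019573 = 1.5749 kg·m².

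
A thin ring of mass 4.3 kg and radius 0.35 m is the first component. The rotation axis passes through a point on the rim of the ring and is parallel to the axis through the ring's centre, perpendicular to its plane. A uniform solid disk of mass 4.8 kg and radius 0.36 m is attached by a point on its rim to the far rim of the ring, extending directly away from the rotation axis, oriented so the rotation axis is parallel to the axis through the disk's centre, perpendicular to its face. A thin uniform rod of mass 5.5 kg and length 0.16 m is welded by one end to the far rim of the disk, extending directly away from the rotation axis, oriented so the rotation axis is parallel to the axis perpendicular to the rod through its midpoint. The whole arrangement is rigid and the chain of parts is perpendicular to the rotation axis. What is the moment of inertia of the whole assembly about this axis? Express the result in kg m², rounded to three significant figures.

Thin ring: I_cm = MR² = (4.3)(0.35)² = 0.52675 kg m²; centre at d = 0.35 m, so I = I_cm + Md² gives I = 0.52675 + (4.3)(0.35)² = 1.0535 kg m².
Solid disk: I_cm = (1/2)MR² = (1/2)(4.8)(0.36)² = 0.31104 kg m²; centre at d = 0.35 + 0.35 + 0.36 = 1.06 m, so I = I_cm + Md² gives I = 0.31104 + (4.8)(1.06)² = 5.7043 kg m².
Thin rod: I_cm = (1/12)ML² = (1/12)(5.5)(0.16)² = 0.011733 kg m²; centre at d = 0.35 + 0.35 + 0.36 + 0.36 + 0.08 = 1.5 m, so I = I_cm + Md² gives I = 0.011733 + (5.5)(1.5)² = 12.387 kg m².
Total I = 1.0535 + 5.7043 + 12.387 = 19.145 kg m².

19.1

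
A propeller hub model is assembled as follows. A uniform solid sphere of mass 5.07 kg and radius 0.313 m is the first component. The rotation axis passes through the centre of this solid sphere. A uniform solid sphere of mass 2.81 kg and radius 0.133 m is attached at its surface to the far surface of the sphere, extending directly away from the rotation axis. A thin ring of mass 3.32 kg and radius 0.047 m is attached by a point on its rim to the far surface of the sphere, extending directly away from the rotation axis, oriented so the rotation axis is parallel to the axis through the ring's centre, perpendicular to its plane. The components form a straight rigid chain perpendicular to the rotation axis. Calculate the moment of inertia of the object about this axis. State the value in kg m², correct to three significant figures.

Solid sphere: I_cm = (2/5)MR² = (2/5)(5.07)(0.313)² = 0.19868 kg m²; axis through the centre, so I = 0.19868 kg m².
Solid sphere: I_cm = (2/5)MR² = (2/5)(2.81)(0.133)² = 0.019882 kg m²; centre at d = 0.313 + 0.133 = 0.446 m, so I = I_cm + Md² gives I = 0.019882 + (2.81)(0.446)² = 0.57884 kg m².
Thin ring: I_cm = MR² = (3.32)(0.047)² = 0.0073339 kg m²; centre at d = 0.313 + 0.133 + 0.133 + 0.047 = 0.626 m, so I = I_cm + Md² gives I = 0.0073339 + (3.32)(0.626)² = 1.3084 kg m².
Total I = 0.19868 + 0.57884 + 1.3084 = 2.0859 kg m².

2.09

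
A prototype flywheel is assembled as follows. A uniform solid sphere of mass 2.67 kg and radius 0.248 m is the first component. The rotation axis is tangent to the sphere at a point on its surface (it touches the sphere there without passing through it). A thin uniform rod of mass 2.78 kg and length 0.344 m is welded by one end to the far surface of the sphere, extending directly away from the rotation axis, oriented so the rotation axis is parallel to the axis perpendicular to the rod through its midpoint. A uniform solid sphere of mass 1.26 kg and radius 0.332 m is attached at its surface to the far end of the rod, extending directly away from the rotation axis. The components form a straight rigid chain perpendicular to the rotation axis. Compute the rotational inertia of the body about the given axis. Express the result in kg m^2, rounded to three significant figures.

Solid sphere: I_cm = (2/5)MR² = (2/5)(2.67)(0.248)² = 0.065686 kg m^2; centre at d = 0.248 m, so the parallel axis theorem gives I = 0.065686 + (2.67)(0.248)² = 0.2299 kg m^2.
Thin rod: I_cm = (1/12)ML² = (1/12)(2.78)(0.344)² = 0.027415 kg m^2; centre at d = 0.248 + 0.248 + 0.172 = 0.668 m, so the parallel axis theorem gives I = 0.027415 + (2.78)(0.668)² = 1.2679 kg m^2.
Solid sphere: I_cm = (2/5)MR² = (2/5)(1.26)(0.332)² = 0.055553 kg m^2; centre at d = 0.248 + 0.248 + 0.172 + 0.172 + 0.332 = 1.172 m, so the parallel axis theorem gives I = 0.055553 + (1.26)(1.172)² = 1.7863 kg m^2.
Total I = 0.2299 + 1.2679 + 1.7863 = 3.2841 kg m^2.

3.28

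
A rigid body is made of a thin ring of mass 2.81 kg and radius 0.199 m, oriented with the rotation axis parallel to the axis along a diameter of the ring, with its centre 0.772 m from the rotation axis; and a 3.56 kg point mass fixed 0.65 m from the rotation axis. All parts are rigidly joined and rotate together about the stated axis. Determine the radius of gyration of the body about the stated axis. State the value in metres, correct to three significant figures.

0.713

Thin ring: I_cm = (1/2)MR² = (1/2)(2.81)(0.199)² = 0.055639 kg·m²; centre at d = 0.772 m, so the parallel axis theorem gives I = 0.055639 + (2.81)(0.772)² = 1.7304 kg·m².
Point mass: I_cm = 0; centre at d = 0.65 m, so the parallel axis theorem gives I = 0 + (3.56)(0.65)² = 1.5041 kg·m².
Total I = 3.2345 kg·m²; total mass M = 6.37 kg.
k = √(I/M) = √(3.2345/6.37) = 0.71258 m.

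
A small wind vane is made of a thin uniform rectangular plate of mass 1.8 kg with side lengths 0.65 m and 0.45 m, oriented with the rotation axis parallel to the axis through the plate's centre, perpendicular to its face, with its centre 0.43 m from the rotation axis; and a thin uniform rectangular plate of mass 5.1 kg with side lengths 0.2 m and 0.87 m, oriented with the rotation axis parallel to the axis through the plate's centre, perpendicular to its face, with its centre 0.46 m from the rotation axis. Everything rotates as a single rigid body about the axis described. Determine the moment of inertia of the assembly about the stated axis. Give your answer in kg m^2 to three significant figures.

Rectangular plate: I_cm = (1/12)M(a²+b²) = (1/12)(1.8)[(0.65)² + (0.45)²] = 0.09375 kg m^2; centre at d = 0.43 m, so the parallel axis theorem gives I = 0.09375 + (1.8)(0.43)² = 0.42657 kg m^2.
Rectangular plate: I_cm = (1/12)M(a²+b²) = (1/12)(5.1)[(0.2)² + (0.87)²] = 0.33868 kg m^2; centre at d = 0.46 m, so the parallel axis theorem gives I = 0.33868 + (5.1)(0.46)² = 1.4178 kg m^2.
Total I = 0.42657 + 1.4178 = 1.8444 kg m^2.

1.84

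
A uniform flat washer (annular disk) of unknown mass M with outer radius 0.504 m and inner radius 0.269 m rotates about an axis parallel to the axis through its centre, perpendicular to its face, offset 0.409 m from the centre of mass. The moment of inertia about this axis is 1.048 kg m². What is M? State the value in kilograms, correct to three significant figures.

I = I_cm + Md² = (1/2)M(R²+r²) + Md² = M·[0.5·[(0.504)² + (0.269)²] + (0.409)²] = M·0.33047.
So M = 1.048 / 0.33047 = 3.1712 kg.

3.17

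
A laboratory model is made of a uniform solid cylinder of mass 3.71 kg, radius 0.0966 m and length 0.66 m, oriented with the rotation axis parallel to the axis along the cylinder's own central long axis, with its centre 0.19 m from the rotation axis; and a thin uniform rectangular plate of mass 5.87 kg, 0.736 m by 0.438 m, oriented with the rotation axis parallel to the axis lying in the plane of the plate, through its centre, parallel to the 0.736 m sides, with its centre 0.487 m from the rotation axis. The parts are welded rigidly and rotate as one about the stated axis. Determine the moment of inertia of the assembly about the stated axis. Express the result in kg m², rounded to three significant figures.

Solid cylinder: I_cm = (1/2)MR² = (1/2)(3.71)(0.0966)² = 0.01731 kg m²; centre at d = 0.19 m, so I = I_cm + Md² gives I = 0.01731 + (3.71)(0.19)² = 0.15124 kg m².
Rectangular plate: I_cm = (1/12)Mb² = (1/12)(5.87)(0.438)² = 0.093844 kg m²; centre at d = 0.487 m, so I = I_cm + Md² gives I = 0.093844 + (5.87)(0.487)² = 1.486 kg m².
Total I = 0.15124 + 1.486 = 1.6373 kg m².

1.64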